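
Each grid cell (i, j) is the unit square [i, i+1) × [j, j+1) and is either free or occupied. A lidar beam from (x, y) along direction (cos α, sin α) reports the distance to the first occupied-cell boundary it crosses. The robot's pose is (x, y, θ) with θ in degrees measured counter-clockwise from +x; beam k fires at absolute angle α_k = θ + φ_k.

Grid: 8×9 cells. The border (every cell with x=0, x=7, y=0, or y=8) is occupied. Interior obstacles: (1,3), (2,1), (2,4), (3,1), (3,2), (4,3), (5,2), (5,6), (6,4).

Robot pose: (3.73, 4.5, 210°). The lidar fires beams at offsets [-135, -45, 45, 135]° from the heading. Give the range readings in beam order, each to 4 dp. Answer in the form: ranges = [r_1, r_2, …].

ranges = [3.6235, 0.7558, 1.5529, 3.3854]

beam 1: φ=-135°, α=75°
  dir = (cos 75°, sin 75°) = (0.2588, 0.9659); from cell (3,4)
  next x-line at t=1.0432, next y-line at t=0.5176; Δt_x=3.8637, Δt_y=1.0353
    y: enter (3,5) at t=0.5176
    x: enter (4,5) at t=1.0432
    y: enter (4,6) at t=1.5529
    y: enter (4,7) at t=2.5882
    y: enter (4,8) at t=3.6235 ← occupied
  → r_1 = 3.6235
beam 2: φ=-45°, α=165°
  dir = (cos 165°, sin 165°) = (-0.9659, 0.2588); from cell (3,4)
  next x-line at t=0.7558, next y-line at t=1.9319; Δt_x=1.0353, Δt_y=3.8637
    x: enter (2,4) at t=0.7558 ← occupied
  → r_2 = 0.7558
beam 3: φ=45°, α=255°
  dir = (cos 255°, sin 255°) = (-0.2588, -0.9659); from cell (3,4)
  next x-line at t=2.8205, next y-line at t=0.5176; Δt_x=3.8637, Δt_y=1.0353
    y: enter (3,3) at t=0.5176
    y: enter (3,2) at t=1.5529 ← occupied
  → r_3 = 1.5529
beam 4: φ=135°, α=345°
  dir = (cos 345°, sin 345°) = (0.9659, -0.2588); from cell (3,4)
  next x-line at t=0.2795, next y-line at t=1.9319; Δt_x=1.0353, Δt_y=3.8637
    x: enter (4,4) at t=0.2795
    x: enter (5,4) at t=1.3148
    y: enter (5,3) at t=1.9319
    x: enter (6,3) at t=2.3501
    x: enter (7,3) at t=3.3854 ← occupied
  → r_4 = 3.3854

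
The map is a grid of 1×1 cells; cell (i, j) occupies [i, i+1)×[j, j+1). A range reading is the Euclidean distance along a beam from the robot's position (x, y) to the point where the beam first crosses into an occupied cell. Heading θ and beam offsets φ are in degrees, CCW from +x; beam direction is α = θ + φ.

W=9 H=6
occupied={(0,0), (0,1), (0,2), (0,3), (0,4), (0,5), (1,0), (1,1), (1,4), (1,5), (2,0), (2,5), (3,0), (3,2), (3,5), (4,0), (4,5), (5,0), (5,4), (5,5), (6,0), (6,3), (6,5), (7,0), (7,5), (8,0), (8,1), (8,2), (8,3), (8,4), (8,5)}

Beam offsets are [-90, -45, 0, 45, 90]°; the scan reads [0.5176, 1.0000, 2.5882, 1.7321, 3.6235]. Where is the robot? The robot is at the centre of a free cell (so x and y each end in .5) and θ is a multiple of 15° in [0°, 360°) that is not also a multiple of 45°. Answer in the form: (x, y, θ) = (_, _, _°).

(x, y, θ) = (5.5, 1.5, 15°)

Enumerate (i+0.5, j+0.5, θ) over the 23 free cells and 16 admissible headings. For each, cast all 5 beams and compare to the given ranges.
  (4.5, 2.5, 285°): beam 2 = 1.7321 ≠ 1.0000 ✗
  (2.5, 2.5, 240°): beam 1 = 1.7321 ≠ 0.5176 ✗
  (5.5, 3.5, 195°): beam 2 = 3.0000 ≠ 1.0000 ✗
  …
  (5.5, 1.5, 15°): r_1=0.5176, r_2=1.0000, r_3=2.5882, r_4=1.7321, r_5=3.6235 — all match ✓
Only this pose fits every beam.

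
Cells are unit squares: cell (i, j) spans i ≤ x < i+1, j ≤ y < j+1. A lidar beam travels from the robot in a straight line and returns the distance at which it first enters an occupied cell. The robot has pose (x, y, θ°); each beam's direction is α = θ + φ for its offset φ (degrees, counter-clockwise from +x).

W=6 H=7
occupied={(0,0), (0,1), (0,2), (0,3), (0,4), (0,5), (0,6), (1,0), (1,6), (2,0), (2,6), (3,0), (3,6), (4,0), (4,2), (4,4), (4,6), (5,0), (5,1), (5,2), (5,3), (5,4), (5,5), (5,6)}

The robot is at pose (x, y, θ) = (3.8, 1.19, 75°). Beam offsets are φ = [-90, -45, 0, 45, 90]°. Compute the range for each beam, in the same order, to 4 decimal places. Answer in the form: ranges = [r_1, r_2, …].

beam 1: φ=-90°, α=345°
  dir = (cos 345°, sin 345°) = (0.9659, -0.2588); from cell (3,1)
  next x-line at t=0.2071, next y-line at t=0.7341; Δt_x=1.0353, Δt_y=3.8637
    x: enter (4,1) at t=0.2071
    y: enter (4,0) at t=0.7341 ← occupied
  → r_1 = 0.7341
beam 2: φ=-45°, α=30°
  dir = (cos 30°, sin 30°) = (0.8660, 0.5000); from cell (3,1)
  next x-line at t=0.2309, next y-line at t=1.6200; Δt_x=1.1547, Δt_y=2.0000
    x: enter (4,1) at t=0.2309
    x: enter (5,1) at t=1.3856 ← occupied
  → r_2 = 1.3856
beam 3: φ=0°, α=75°
  dir = (cos 75°, sin 75°) = (0.2588, 0.9659); from cell (3,1)
  next x-line at t=0.7727, next y-line at t=0.8386; Δt_x=3.8637, Δt_y=1.0353
    x: enter (4,1) at t=0.7727
    y: enter (4,2) at t=0.8386 ← occupied
  → r_3 = 0.8386
beam 4: φ=45°, α=120°
  dir = (cos 120°, sin 120°) = (-0.5000, 0.8660); from cell (3,1)
  next x-line at t=1.6000, next y-line at t=0.9353; Δt_x=2.0000, Δt_y=1.1547
    y: enter (3,2) at t=0.9353
    x: enter (2,2) at t=1.6000
    y: enter (2,3) at t=2.0900
    y: enter (2,4) at t=3.2447
    x: enter (1,4) at t=3.6000
    y: enter (1,5) at t=4.3994
    y: enter (1,6) at t=5.5541 ← occupied
  → r_4 = 5.5541
beam 5: φ=90°, α=165°
  dir = (cos 165°, sin 165°) = (-0.9659, 0.2588); from cell (3,1)
  next x-line at t=0.8282, next y-line at t=3.1296; Δt_x=1.0353, Δt_y=3.8637
    x: enter (2,1) at t=0.8282
    x: enter (1,1) at t=1.8635
    x: enter (0,1) at t=2.8988 ← occupied
  → r_5 = 2.8988

ranges = [0.7341, 1.3856, 0.8386, 5.5541, 2.8988]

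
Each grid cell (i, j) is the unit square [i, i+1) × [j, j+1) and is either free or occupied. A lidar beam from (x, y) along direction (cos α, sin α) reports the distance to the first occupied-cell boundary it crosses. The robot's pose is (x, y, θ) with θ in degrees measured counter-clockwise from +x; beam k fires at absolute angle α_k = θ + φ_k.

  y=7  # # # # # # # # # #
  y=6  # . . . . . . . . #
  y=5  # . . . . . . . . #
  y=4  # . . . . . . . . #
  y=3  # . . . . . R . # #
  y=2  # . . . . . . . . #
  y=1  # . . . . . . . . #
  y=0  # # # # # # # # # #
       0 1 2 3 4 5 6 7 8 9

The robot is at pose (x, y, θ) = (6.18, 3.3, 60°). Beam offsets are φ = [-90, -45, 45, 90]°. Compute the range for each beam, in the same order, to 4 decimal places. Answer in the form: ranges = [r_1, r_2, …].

beam 1: φ=-90°, α=330°
  d=(0.8660,-0.5000)  start (6,3)  tX=0.9469 tY=0.6000  stride 1/|dx|=1.1547 1/|dy|=2.0000
    cross y-line → (6,2), t=0.6000
    cross x-line → (7,2), t=0.9469
    cross x-line → (8,2), t=2.1016
    cross y-line → (8,1), t=2.6000
    cross x-line → (9,1), t=3.2563 (wall)
  → r_1 = 3.2563
beam 2: φ=-45°, α=15°
  d=(0.9659,0.2588)  start (6,3)  tX=0.8489 tY=2.7046  stride 1/|dx|=1.0353 1/|dy|=3.8637
    cross x-line → (7,3), t=0.8489
    cross x-line → (8,3), t=1.8842 (wall)
  → r_2 = 1.8842
beam 3: φ=45°, α=105°
  d=(-0.2588,0.9659)  start (6,3)  tX=0.6955 tY=0.7247  stride 1/|dx|=3.8637 1/|dy|=1.0353
    cross x-line → (5,3), t=0.6955
    cross y-line → (5,4), t=0.7247
    cross y-line → (5,5), t=1.7600
    cross y-line → (5,6), t=2.7952
    cross y-line → (5,7), t=3.8305 (wall)
  → r_3 = 3.8305
beam 4: φ=90°, α=150°
  d=(-0.8660,0.5000)  start (6,3)  tX=0.2078 tY=1.4000  stride 1/|dx|=1.1547 1/|dy|=2.0000
    cross x-line → (5,3), t=0.2078
    cross x-line → (4,3), t=1.3625
    cross y-line → (4,4), t=1.4000
    cross x-line → (3,4), t=2.5172
    cross y-line → (3,5), t=3.4000
    cross x-line → (2,5), t=3.6719
    cross x-line → (1,5), t=4.8266
    cross y-line → (1,6), t=5.4000
    cross x-line → (0,6), t=5.9813 (wall)
  → r_4 = 5.9813

ranges = [3.2563, 1.8842, 3.8305, 5.9813]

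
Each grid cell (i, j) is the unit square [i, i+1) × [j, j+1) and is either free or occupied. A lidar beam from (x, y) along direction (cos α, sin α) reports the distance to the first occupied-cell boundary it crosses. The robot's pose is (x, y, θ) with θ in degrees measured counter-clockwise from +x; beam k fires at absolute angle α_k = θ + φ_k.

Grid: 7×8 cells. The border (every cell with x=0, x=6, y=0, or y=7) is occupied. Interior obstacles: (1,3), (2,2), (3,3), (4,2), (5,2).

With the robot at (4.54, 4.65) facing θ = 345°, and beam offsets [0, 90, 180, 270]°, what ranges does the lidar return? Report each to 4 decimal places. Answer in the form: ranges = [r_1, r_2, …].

beam 1: φ=0°, α=345°
  direction (0.9659, -0.2588); cell (4,4); t to first gridline: x 0.4762, y 2.5114 (then +1.0353 / +3.8637)
    (5,4) via x @ 0.4762
    (6,4) via x @ 1.5115  # hit
  → r_1 = 1.5115
beam 2: φ=90°, α=75°
  direction (0.2588, 0.9659); cell (4,4); t to first gridline: x 1.7773, y 0.3623 (then +3.8637 / +1.0353)
    (4,5) via y @ 0.3623
    (4,6) via y @ 1.3976
    (5,6) via x @ 1.7773
    (5,7) via y @ 2.4329  # hit
  → r_2 = 2.4329
beam 3: φ=180°, α=165°
  direction (-0.9659, 0.2588); cell (4,4); t to first gridline: x 0.5590, y 1.3523 (then +1.0353 / +3.8637)
    (3,4) via x @ 0.5590
    (3,5) via y @ 1.3523
    (2,5) via x @ 1.5943
    (1,5) via x @ 2.6296
    (0,5) via x @ 3.6649  # hit
  → r_3 = 3.6649
beam 4: φ=270°, α=255°
  direction (-0.2588, -0.9659); cell (4,4); t to first gridline: x 2.0864, y 0.6729 (then +3.8637 / +1.0353)
    (4,3) via y @ 0.6729
    (4,2) via y @ 1.7082  # hit
  → r_4 = 1.7082

ranges = [1.5115, 2.4329, 3.6649, 1.7082]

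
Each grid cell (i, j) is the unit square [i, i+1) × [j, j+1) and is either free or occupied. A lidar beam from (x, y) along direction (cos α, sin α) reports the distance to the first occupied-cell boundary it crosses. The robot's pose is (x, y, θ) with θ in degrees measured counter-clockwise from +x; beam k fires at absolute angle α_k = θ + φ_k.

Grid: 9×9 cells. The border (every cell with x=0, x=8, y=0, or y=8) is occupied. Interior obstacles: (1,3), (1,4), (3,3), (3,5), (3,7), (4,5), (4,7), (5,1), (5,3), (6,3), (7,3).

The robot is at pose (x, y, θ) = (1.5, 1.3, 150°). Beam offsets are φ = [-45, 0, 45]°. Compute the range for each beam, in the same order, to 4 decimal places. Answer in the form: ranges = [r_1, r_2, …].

beam 1: φ=-45°, α=105°
  d=(-0.2588,0.9659)  start (1,1)  tX=1.9319 tY=0.7247  stride 1/|dx|=3.8637 1/|dy|=1.0353
    cross y-line → (1,2), t=0.7247
    cross y-line → (1,3), t=1.7600 (wall)
  → r_1 = 1.7600
beam 2: φ=0°, α=150°
  d=(-0.8660,0.5000)  start (1,1)  tX=0.5774 tY=1.4000  stride 1/|dx|=1.1547 1/|dy|=2.0000
    cross x-line → (0,1), t=0.5774 (wall)
  → r_2 = 0.5774
beam 3: φ=45°, α=195°
  d=(-0.9659,-0.2588)  start (1,1)  tX=0.5176 tY=1.1591  stride 1/|dx|=1.0353 1/|dy|=3.8637
    cross x-line → (0,1), t=0.5176 (wall)
  → r_3 = 0.5176

ranges = [1.7600, 0.5774, 0.5176]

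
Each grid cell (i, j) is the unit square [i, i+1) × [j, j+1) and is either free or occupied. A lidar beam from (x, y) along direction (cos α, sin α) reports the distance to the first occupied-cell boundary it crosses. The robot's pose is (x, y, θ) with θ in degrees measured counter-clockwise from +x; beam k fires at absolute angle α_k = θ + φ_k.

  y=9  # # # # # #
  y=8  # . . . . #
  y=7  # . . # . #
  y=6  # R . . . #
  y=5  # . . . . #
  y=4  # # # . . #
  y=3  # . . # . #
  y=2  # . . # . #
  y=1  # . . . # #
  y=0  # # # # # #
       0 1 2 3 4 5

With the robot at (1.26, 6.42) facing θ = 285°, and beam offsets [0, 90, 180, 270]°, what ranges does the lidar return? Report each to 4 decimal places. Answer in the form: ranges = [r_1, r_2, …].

beam 1: φ=0°, α=285°
  direction (0.2588, -0.9659); cell (1,6); t to first gridline: x 2.8591, y 0.4348 (then +3.8637 / +1.0353)
    (1,5) via y @ 0.4348
    (1,4) via y @ 1.4701  # hit
  → r_1 = 1.4701
beam 2: φ=90°, α=15°
  direction (0.9659, 0.2588); cell (1,6); t to first gridline: x 0.7661, y 2.2409 (then +1.0353 / +3.8637)
    (2,6) via x @ 0.7661
    (3,6) via x @ 1.8014
    (3,7) via y @ 2.2409  # hit
  → r_2 = 2.2409
beam 3: φ=180°, α=105°
  direction (-0.2588, 0.9659); cell (1,6); t to first gridline: x 1.0046, y 0.6005 (then +3.8637 / +1.0353)
    (1,7) via y @ 0.6005
    (0,7) via x @ 1.0046  # hit
  → r_3 = 1.0046
beam 4: φ=270°, α=195°
  direction (-0.9659, -0.2588); cell (1,6); t to first gridline: x 0.2692, y 1.6228 (then +1.0353 / +3.8637)
    (0,6) via x @ 0.2692  # hit
  → r_4 = 0.2692

ranges = [1.4701, 2.2409, 1.0046, 0.2692]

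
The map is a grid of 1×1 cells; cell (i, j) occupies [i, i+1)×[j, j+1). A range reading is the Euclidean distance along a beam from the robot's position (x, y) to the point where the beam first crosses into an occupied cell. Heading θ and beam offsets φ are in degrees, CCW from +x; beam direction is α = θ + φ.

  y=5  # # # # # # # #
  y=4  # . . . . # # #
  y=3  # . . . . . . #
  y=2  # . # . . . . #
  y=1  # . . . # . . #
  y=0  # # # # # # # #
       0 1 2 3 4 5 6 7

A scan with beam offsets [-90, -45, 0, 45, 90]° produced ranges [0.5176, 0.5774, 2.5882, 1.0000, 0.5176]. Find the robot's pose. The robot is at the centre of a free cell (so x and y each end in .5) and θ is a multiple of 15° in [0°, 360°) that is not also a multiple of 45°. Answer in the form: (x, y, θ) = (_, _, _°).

The pose lattice has 20·16 = 320 candidates. Test each by forward raycasting.
  (6.5, 1.5, 105°): beam 2 = 1.0000 ≠ 0.5774 ✗
  (4.5, 3.5, 240°): beam 1 = 3.0000 ≠ 0.5176 ✗
  (1.5, 2.5, 240°): beam 1 = 0.5774 ≠ 0.5176 ✗
  …
  (1.5, 2.5, 75°): r_1=0.5176, r_2=0.5774, r_3=2.5882, r_4=1.0000, r_5=0.5176 — all match ✓
Unique over the lattice → pose = (1.5, 2.5, 75°).

(x, y, θ) = (1.5, 2.5, 75°)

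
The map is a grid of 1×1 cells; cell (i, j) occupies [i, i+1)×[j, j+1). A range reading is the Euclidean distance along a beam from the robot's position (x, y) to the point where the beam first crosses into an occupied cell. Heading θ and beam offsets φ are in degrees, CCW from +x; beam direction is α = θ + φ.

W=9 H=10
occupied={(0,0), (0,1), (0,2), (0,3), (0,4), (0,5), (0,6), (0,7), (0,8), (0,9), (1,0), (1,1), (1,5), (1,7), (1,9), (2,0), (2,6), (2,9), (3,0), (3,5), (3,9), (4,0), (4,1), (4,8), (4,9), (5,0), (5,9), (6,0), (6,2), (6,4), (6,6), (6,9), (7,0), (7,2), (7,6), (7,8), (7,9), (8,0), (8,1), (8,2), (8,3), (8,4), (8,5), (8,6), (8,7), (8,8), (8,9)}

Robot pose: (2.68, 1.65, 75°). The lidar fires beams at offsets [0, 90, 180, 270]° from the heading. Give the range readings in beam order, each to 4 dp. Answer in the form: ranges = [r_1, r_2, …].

ranges = [3.4682, 0.7040, 0.6729, 1.3666]

beam 1: φ=0°, α=75°
  d=(0.2588,0.9659)  start (2,1)  tX=1.2364 tY=0.3623  stride 1/|dx|=3.8637 1/|dy|=1.0353
    cross y-line → (2,2), t=0.3623
    cross x-line → (3,2), t=1.2364
    cross y-line → (3,3), t=1.3976
    cross y-line → (3,4), t=2.4329
    cross y-line → (3,5), t=3.4682 (wall)
  → r_1 = 3.4682
beam 2: φ=90°, α=165°
  d=(-0.9659,0.2588)  start (2,1)  tX=0.7040 tY=1.3523  stride 1/|dx|=1.0353 1/|dy|=3.8637
    cross x-line → (1,1), t=0.7040 (wall)
  → r_2 = 0.7040
beam 3: φ=180°, α=255°
  d=(-0.2588,-0.9659)  start (2,1)  tX=2.6273 tY=0.6729  stride 1/|dx|=3.8637 1/|dy|=1.0353
    cross y-line → (2,0), t=0.6729 (wall)
  → r_3 = 0.6729
beam 4: φ=270°, α=345°
  d=(0.9659,-0.2588)  start (2,1)  tX=0.3313 tY=2.5114  stride 1/|dx|=1.0353 1/|dy|=3.8637
    cross x-line → (3,1), t=0.3313
    cross x-line → (4,1), t=1.3666 (wall)
  → r_4 = 1.3666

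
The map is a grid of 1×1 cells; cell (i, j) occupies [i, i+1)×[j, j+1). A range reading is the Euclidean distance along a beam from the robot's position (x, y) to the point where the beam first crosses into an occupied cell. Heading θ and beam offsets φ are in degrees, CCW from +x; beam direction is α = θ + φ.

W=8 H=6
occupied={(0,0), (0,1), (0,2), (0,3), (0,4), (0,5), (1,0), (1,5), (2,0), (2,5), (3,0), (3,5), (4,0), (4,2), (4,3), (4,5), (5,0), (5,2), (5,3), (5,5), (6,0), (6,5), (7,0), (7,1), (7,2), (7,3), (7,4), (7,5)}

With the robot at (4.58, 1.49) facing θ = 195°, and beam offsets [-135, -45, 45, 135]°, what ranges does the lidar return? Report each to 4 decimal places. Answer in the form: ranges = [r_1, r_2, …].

ranges = [0.5889, 4.1338, 0.5658, 0.9800]

beam 1: φ=-135°, α=60°
  d=(0.5000,0.8660)  start (4,1)  tX=0.8400 tY=0.5889  stride 1/|dx|=2.0000 1/|dy|=1.1547
    cross y-line → (4,2), t=0.5889 (wall)
  → r_1 = 0.5889
beam 2: φ=-45°, α=150°
  d=(-0.8660,0.5000)  start (4,1)  tX=0.6697 tY=1.0200  stride 1/|dx|=1.1547 1/|dy|=2.0000
    cross x-line → (3,1), t=0.6697
    cross y-line → (3,2), t=1.0200
    cross x-line → (2,2), t=1.8244
    cross x-line → (1,2), t=2.9791
    cross y-line → (1,3), t=3.0200
    cross x-line → (0,3), t=4.1338 (wall)
  → r_2 = 4.1338
beam 3: φ=45°, α=240°
  d=(-0.5000,-0.8660)  start (4,1)  tX=1.1600 tY=0.5658  stride 1/|dx|=2.0000 1/|dy|=1.1547
    cross y-line → (4,0), t=0.5658 (wall)
  → r_3 = 0.5658
beam 4: φ=135°, α=330°
  d=(0.8660,-0.5000)  start (4,1)  tX=0.4850 tY=0.9800  stride 1/|dx|=1.1547 1/|dy|=2.0000
    cross x-line → (5,1), t=0.4850
    cross y-line → (5,0), t=0.9800 (wall)
  → r_4 = 0.9800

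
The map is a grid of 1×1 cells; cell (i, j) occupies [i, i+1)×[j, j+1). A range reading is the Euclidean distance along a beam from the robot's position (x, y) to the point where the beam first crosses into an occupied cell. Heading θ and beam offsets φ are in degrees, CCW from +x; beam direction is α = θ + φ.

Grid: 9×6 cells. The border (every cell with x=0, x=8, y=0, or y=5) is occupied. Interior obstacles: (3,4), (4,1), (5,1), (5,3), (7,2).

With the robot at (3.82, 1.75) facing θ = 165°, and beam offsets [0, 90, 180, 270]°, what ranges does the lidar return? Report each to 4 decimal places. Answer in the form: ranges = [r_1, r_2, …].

ranges = [2.9195, 0.7765, 0.1863, 3.3646]

beam 1: φ=0°, α=165°
  dir = (cos 165°, sin 165°) = (-0.9659, 0.2588); from cell (3,1)
  next x-line at t=0.8489, next y-line at t=0.9659; Δt_x=1.0353, Δt_y=3.8637
    x: enter (2,1) at t=0.8489
    y: enter (2,2) at t=0.9659
    x: enter (1,2) at t=1.8842
    x: enter (0,2) at t=2.9195 ← occupied
  → r_1 = 2.9195
beam 2: φ=90°, α=255°
  dir = (cos 255°, sin 255°) = (-0.2588, -0.9659); from cell (3,1)
  next x-line at t=3.1682, next y-line at t=0.7765; Δt_x=3.8637, Δt_y=1.0353
    y: enter (3,0) at t=0.7765 ← occupied
  → r_2 = 0.7765
beam 3: φ=180°, α=345°
  dir = (cos 345°, sin 345°) = (0.9659, -0.2588); from cell (3,1)
  next x-line at t=0.1863, next y-line at t=2.8978; Δt_x=1.0353, Δt_y=3.8637
    x: enter (4,1) at t=0.1863 ← occupied
  → r_3 = 0.1863
beam 4: φ=270°, α=75°
  dir = (cos 75°, sin 75°) = (0.2588, 0.9659); from cell (3,1)
  next x-line at t=0.6955, next y-line at t=0.2588; Δt_x=3.8637, Δt_y=1.0353
    y: enter (3,2) at t=0.2588
    x: enter (4,2) at t=0.6955
    y: enter (4,3) at t=1.2941
    y: enter (4,4) at t=2.3294
    y: enter (4,5) at t=3.3646 ← occupied
  → r_4 = 3.3646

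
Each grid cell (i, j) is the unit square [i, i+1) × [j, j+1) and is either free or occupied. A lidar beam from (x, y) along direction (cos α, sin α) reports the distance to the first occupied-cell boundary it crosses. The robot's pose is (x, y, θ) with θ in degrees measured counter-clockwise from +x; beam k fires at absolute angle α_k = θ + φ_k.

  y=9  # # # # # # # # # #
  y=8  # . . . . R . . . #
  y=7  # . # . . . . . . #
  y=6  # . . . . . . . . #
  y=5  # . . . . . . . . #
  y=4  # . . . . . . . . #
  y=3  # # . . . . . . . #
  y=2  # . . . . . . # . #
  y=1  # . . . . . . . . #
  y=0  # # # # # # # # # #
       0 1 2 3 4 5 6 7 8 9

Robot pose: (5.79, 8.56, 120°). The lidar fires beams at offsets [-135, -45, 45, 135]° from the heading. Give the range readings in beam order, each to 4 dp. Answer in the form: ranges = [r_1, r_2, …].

beam 1: φ=-135°, α=345°
  dir = (cos 345°, sin 345°) = (0.9659, -0.2588); from cell (5,8)
  next x-line at t=0.2174, next y-line at t=2.1637; Δt_x=1.0353, Δt_y=3.8637
    x: enter (6,8) at t=0.2174
    x: enter (7,8) at t=1.2527
    y: enter (7,7) at t=2.1637
    x: enter (8,7) at t=2.2880
    x: enter (9,7) at t=3.3232 ← occupied
  → r_1 = 3.3232
beam 2: φ=-45°, α=75°
  dir = (cos 75°, sin 75°) = (0.2588, 0.9659); from cell (5,8)
  next x-line at t=0.8114, next y-line at t=0.4555; Δt_x=3.8637, Δt_y=1.0353
    y: enter (5,9) at t=0.4555 ← occupied
  → r_2 = 0.4555
beam 3: φ=45°, α=165°
  dir = (cos 165°, sin 165°) = (-0.9659, 0.2588); from cell (5,8)
  next x-line at t=0.8179, next y-line at t=1.7000; Δt_x=1.0353, Δt_y=3.8637
    x: enter (4,8) at t=0.8179
    y: enter (4,9) at t=1.7000 ← occupied
  → r_3 = 1.7000
beam 4: φ=135°, α=255°
  dir = (cos 255°, sin 255°) = (-0.2588, -0.9659); from cell (5,8)
  next x-line at t=3.0523, next y-line at t=0.5798; Δt_x=3.8637, Δt_y=1.0353
    y: enter (5,7) at t=0.5798
    y: enter (5,6) at t=1.6150
    y: enter (5,5) at t=2.6503
    x: enter (4,5) at t=3.0523
    y: enter (4,4) at t=3.6856
    y: enter (4,3) at t=4.7209
    y: enter (4,2) at t=5.7561
    y: enter (4,1) at t=6.7914
    x: enter (3,1) at t=6.9160
    y: enter (3,0) at t=7.8267 ← occupied
  → r_4 = 7.8267

ranges = [3.3232, 0.4555, 1.7000, 7.8267]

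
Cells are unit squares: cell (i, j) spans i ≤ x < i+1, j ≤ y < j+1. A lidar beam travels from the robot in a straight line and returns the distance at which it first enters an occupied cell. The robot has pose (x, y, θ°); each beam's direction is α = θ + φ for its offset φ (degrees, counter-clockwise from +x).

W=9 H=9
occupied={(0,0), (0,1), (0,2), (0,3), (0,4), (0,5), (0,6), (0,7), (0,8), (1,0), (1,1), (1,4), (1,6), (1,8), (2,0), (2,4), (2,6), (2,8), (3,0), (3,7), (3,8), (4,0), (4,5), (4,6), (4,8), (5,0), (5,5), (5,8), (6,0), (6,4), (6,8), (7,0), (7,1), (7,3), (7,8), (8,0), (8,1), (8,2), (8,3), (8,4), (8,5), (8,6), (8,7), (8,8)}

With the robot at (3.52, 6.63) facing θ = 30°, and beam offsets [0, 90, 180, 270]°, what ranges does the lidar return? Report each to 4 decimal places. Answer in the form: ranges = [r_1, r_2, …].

beam 1: φ=0°, α=30°
  d=(0.8660,0.5000)  start (3,6)  tX=0.5543 tY=0.7400  stride 1/|dx|=1.1547 1/|dy|=2.0000
    cross x-line → (4,6), t=0.5543 (wall)
  → r_1 = 0.5543
beam 2: φ=90°, α=120°
  d=(-0.5000,0.8660)  start (3,6)  tX=1.0400 tY=0.4272  stride 1/|dx|=2.0000 1/|dy|=1.1547
    cross y-line → (3,7), t=0.4272 (wall)
  → r_2 = 0.4272
beam 3: φ=180°, α=210°
  d=(-0.8660,-0.5000)  start (3,6)  tX=0.6004 tY=1.2600  stride 1/|dx|=1.1547 1/|dy|=2.0000
    cross x-line → (2,6), t=0.6004 (wall)
  → r_3 = 0.6004
beam 4: φ=270°, α=300°
  d=(0.5000,-0.8660)  start (3,6)  tX=0.9600 tY=0.7275  stride 1/|dx|=2.0000 1/|dy|=1.1547
    cross y-line → (3,5), t=0.7275
    cross x-line → (4,5), t=0.9600 (wall)
  → r_4 = 0.9600

ranges = [0.5543, 0.4272, 0.6004, 0.9600]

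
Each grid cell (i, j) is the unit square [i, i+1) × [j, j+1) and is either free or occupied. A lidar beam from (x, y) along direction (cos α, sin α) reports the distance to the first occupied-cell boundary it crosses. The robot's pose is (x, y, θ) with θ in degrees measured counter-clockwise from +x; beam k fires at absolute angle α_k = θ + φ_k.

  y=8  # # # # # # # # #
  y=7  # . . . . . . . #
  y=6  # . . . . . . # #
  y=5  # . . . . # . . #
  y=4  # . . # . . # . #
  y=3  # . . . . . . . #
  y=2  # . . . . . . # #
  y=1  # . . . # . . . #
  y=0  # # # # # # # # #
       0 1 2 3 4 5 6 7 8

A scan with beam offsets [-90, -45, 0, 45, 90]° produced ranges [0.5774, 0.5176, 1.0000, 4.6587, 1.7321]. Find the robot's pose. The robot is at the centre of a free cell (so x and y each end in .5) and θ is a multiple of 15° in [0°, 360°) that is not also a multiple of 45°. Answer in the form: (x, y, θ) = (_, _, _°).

Enumerate (i+0.5, j+0.5, θ) over the 43 free cells and 16 admissible headings. For each, cast all 5 beams and compare to the given ranges.
  (6.5, 6.5, 330°): beam 1 = 1.0000 ≠ 0.5774 ✗
  (3.5, 3.5, 60°): beam 1 = 5.0000 ≠ 0.5774 ✗
  (2.5, 2.5, 285°): beam 1 = 1.5529 ≠ 0.5774 ✗
  (1.5, 6.5, 150°): beam 1 = 1.7321 ≠ 0.5774 ✗
  …
  (1.5, 5.5, 240°): r_1=0.5774, r_2=0.5176, r_3=1.0000, r_4=4.6587, r_5=1.7321 — all match ✓
No second candidate reproduces the full scan.

(x, y, θ) = (1.5, 5.5, 240°)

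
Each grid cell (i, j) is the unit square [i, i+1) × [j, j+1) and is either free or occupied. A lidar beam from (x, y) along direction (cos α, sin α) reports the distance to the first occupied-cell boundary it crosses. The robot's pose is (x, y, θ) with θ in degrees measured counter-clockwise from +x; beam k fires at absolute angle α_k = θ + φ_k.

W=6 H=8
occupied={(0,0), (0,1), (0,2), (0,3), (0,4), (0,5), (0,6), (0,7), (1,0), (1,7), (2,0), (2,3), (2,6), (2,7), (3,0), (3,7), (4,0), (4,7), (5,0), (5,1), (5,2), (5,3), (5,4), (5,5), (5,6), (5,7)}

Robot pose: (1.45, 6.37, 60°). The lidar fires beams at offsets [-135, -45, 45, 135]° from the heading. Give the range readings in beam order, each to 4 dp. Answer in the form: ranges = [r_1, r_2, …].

ranges = [2.4536, 0.5694, 0.6522, 0.4659]

beam 1: φ=-135°, α=285°
  dir = (cos 285°, sin 285°) = (0.2588, -0.9659); from cell (1,6)
  next x-line at t=2.1250, next y-line at t=0.3831; Δt_x=3.8637, Δt_y=1.0353
    y: enter (1,5) at t=0.3831
    y: enter (1,4) at t=1.4183
    x: enter (2,4) at t=2.1250
    y: enter (2,3) at t=2.4536 ← occupied
  → r_1 = 2.4536
beam 2: φ=-45°, α=15°
  dir = (cos 15°, sin 15°) = (0.9659, 0.2588); from cell (1,6)
  next x-line at t=0.5694, next y-line at t=2.4341; Δt_x=1.0353, Δt_y=3.8637
    x: enter (2,6) at t=0.5694 ← occupied
  → r_2 = 0.5694
beam 3: φ=45°, α=105°
  dir = (cos 105°, sin 105°) = (-0.2588, 0.9659); from cell (1,6)
  next x-line at t=1.7387, next y-line at t=0.6522; Δt_x=3.8637, Δt_y=1.0353
    y: enter (1,7) at t=0.6522 ← occupied
  → r_3 = 0.6522
beam 4: φ=135°, α=195°
  dir = (cos 195°, sin 195°) = (-0.9659, -0.2588); from cell (1,6)
  next x-line at t=0.4659, next y-line at t=1.4296; Δt_x=1.0353, Δt_y=3.8637
    x: enter (0,6) at t=0.4659 ← occupied
  → r_4 = 0.4659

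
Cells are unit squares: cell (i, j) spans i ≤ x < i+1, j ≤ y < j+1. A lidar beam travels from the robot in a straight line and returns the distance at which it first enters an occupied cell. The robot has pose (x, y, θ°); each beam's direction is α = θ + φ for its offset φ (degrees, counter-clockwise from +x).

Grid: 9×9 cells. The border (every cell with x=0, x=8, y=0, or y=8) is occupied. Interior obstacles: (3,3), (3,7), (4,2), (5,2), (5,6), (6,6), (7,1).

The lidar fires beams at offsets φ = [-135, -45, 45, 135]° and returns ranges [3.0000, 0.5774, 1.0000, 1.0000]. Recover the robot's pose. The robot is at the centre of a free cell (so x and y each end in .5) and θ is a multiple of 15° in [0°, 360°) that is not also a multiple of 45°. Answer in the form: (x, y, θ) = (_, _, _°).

Candidates: 42 free-cell centres × 16 headings = 672 poses. Raycast each; keep the one whose scan matches to 4 dp.
  (7.5, 6.5, 210°): beam 1 = 1.5529 ≠ 3.0000 ✗
  (6.5, 3.5, 195°): beam 2 = 6.3509 ≠ 0.5774 ✗
  (4.5, 7.5, 285°): beam 1 = 0.5774 ≠ 3.0000 ✗
  …
  (7.5, 5.5, 15°): r_1=3.0000, r_2=0.5774, r_3=1.0000, r_4=1.0000 — all match ✓
No second candidate reproduces the full scan.

(x, y, θ) = (7.5, 5.5, 15°)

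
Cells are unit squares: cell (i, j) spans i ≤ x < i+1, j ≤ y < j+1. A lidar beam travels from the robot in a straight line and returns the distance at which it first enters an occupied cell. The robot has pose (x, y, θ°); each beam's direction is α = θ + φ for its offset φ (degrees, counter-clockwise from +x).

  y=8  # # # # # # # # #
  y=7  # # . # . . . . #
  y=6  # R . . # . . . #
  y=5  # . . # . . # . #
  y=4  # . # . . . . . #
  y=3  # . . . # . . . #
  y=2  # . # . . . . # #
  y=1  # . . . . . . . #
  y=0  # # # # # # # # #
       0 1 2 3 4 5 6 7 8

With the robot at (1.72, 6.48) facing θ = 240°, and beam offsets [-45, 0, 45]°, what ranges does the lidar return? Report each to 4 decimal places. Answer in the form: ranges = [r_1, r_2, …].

beam 1: φ=-45°, α=195°
  d=(-0.9659,-0.2588)  start (1,6)  tX=0.7454 tY=1.8546  stride 1/|dx|=1.0353 1/|dy|=3.8637
    cross x-line → (0,6), t=0.7454 (wall)
  → r_1 = 0.7454
beam 2: φ=0°, α=240°
  d=(-0.5000,-0.8660)  start (1,6)  tX=1.4400 tY=0.5543  stride 1/|dx|=2.0000 1/|dy|=1.1547
    cross y-line → (1,5), t=0.5543
    cross x-line → (0,5), t=1.4400 (wall)
  → r_2 = 1.4400
beam 3: φ=45°, α=285°
  d=(0.2588,-0.9659)  start (1,6)  tX=1.0818 tY=0.4969  stride 1/|dx|=3.8637 1/|dy|=1.0353
    cross y-line → (1,5), t=0.4969
    cross x-line → (2,5), t=1.0818
    cross y-line → (2,4), t=1.5322 (wall)
  → r_3 = 1.5322

ranges = [0.7454, 1.4400, 1.5322]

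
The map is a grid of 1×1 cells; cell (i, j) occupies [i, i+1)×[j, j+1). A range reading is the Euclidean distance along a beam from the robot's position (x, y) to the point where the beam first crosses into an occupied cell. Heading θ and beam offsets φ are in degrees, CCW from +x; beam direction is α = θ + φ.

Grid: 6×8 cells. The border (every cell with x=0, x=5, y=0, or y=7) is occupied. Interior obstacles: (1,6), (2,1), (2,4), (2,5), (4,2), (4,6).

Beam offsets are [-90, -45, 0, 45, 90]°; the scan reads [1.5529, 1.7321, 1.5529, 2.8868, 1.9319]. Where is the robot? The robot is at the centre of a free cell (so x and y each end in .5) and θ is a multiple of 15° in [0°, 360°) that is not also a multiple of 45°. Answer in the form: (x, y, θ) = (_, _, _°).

Enumerate (i+0.5, j+0.5, θ) over the 18 free cells and 16 admissible headings. For each, cast all 5 beams and compare to the given ranges.
  (4.5, 5.5, 30°): beam 1 = 1.0000 ≠ 1.5529 ✗
  (1.5, 3.5, 345°): beam 1 = 1.9319 ≠ 1.5529 ✗
  (1.5, 5.5, 300°): beam 1 = 0.5774 ≠ 1.5529 ✗
  …
  (2.5, 3.5, 255°): r_1=1.5529, r_2=1.7321, r_3=1.5529, r_4=2.8868, r_5=1.9319 — all match ✓
No second candidate reproduces the full scan.

(x, y, θ) = (2.5, 3.5, 255°)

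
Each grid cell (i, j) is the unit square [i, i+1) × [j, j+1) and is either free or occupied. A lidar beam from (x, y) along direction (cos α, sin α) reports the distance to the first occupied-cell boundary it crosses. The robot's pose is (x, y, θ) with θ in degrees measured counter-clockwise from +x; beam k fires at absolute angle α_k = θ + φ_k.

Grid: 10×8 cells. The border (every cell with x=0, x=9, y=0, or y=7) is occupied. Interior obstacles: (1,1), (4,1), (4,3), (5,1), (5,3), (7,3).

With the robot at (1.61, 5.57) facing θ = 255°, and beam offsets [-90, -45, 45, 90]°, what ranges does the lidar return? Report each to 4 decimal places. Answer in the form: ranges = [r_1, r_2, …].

beam 1: φ=-90°, α=165°
  d=(-0.9659,0.2588)  start (1,5)  tX=0.6315 tY=1.6614  stride 1/|dx|=1.0353 1/|dy|=3.8637
    cross x-line → (0,5), t=0.6315 (wall)
  → r_1 = 0.6315
beam 2: φ=-45°, α=210°
  d=(-0.8660,-0.5000)  start (1,5)  tX=0.7044 tY=1.1400  stride 1/|dx|=1.1547 1/|dy|=2.0000
    cross x-line → (0,5), t=0.7044 (wall)
  → r_2 = 0.7044
beam 3: φ=45°, α=300°
  d=(0.5000,-0.8660)  start (1,5)  tX=0.7800 tY=0.6582  stride 1/|dx|=2.0000 1/|dy|=1.1547
    cross y-line → (1,4), t=0.6582
    cross x-line → (2,4), t=0.7800
    cross y-line → (2,3), t=1.8129
    cross x-line → (3,3), t=2.7800
    cross y-line → (3,2), t=2.9676
    cross y-line → (3,1), t=4.1223
    cross x-line → (4,1), t=4.7800 (wall)
  → r_3 = 4.7800
beam 4: φ=90°, α=345°
  d=(0.9659,-0.2588)  start (1,5)  tX=0.4038 tY=2.2023  stride 1/|dx|=1.0353 1/|dy|=3.8637
    cross x-line → (2,5), t=0.4038
    cross x-line → (3,5), t=1.4390
    cross y-line → (3,4), t=2.2023
    cross x-line → (4,4), t=2.4743
    cross x-line → (5,4), t=3.5096
    cross x-line → (6,4), t=4.5449
    cross x-line → (7,4), t=5.5801
    cross y-line → (7,3), t=6.0660 (wall)
  → r_4 = 6.0660

ranges = [0.6315, 0.7044, 4.7800, 6.0660]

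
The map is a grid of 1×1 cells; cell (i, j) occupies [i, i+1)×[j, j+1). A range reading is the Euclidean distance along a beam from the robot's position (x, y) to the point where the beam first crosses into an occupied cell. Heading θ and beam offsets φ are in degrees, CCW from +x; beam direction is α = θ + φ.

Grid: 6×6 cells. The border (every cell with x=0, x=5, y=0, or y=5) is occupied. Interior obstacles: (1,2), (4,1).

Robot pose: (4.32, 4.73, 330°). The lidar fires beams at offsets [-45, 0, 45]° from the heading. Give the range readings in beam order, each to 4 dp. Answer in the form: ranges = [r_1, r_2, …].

ranges = [2.6273, 0.7852, 0.7040]

beam 1: φ=-45°, α=285°
  d=(0.2588,-0.9659)  start (4,4)  tX=2.6273 tY=0.7558  stride 1/|dx|=3.8637 1/|dy|=1.0353
    cross y-line → (4,3), t=0.7558
    cross y-line → (4,2), t=1.7910
    cross x-line → (5,2), t=2.6273 (wall)
  → r_1 = 2.6273
beam 2: φ=0°, α=330°
  d=(0.8660,-0.5000)  start (4,4)  tX=0.7852 tY=1.4600  stride 1/|dx|=1.1547 1/|dy|=2.0000
    cross x-line → (5,4), t=0.7852 (wall)
  → r_2 = 0.7852
beam 3: φ=45°, α=15°
  d=(0.9659,0.2588)  start (4,4)  tX=0.7040 tY=1.0432  stride 1/|dx|=1.0353 1/|dy|=3.8637
    cross x-line → (5,4), t=0.7040 (wall)
  → r_3 = 0.7040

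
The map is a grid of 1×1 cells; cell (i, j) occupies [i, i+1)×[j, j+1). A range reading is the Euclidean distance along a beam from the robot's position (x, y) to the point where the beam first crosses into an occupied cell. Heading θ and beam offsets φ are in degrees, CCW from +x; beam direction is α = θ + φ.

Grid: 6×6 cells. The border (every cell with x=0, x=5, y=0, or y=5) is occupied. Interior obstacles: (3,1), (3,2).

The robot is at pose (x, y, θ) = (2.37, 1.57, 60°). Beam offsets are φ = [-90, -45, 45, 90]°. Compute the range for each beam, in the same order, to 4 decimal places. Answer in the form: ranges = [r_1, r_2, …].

beam 1: φ=-90°, α=330°
  dir = (cos 330°, sin 330°) = (0.8660, -0.5000); from cell (2,1)
  next x-line at t=0.7275, next y-line at t=1.1400; Δt_x=1.1547, Δt_y=2.0000
    x: enter (3,1) at t=0.7275 ← occupied
  → r_1 = 0.7275
beam 2: φ=-45°, α=15°
  dir = (cos 15°, sin 15°) = (0.9659, 0.2588); from cell (2,1)
  next x-line at t=0.6522, next y-line at t=1.6614; Δt_x=1.0353, Δt_y=3.8637
    x: enter (3,1) at t=0.6522 ← occupied
  → r_2 = 0.6522
beam 3: φ=45°, α=105°
  dir = (cos 105°, sin 105°) = (-0.2588, 0.9659); from cell (2,1)
  next x-line at t=1.4296, next y-line at t=0.4452; Δt_x=3.8637, Δt_y=1.0353
    y: enter (2,2) at t=0.4452
    x: enter (1,2) at t=1.4296
    y: enter (1,3) at t=1.4804
    y: enter (1,4) at t=2.5157
    y: enter (1,5) at t=3.5510 ← occupied
  → r_3 = 3.5510
beam 4: φ=90°, α=150°
  dir = (cos 150°, sin 150°) = (-0.8660, 0.5000); from cell (2,1)
  next x-line at t=0.4272, next y-line at t=0.8600; Δt_x=1.1547, Δt_y=2.0000
    x: enter (1,1) at t=0.4272
    y: enter (1,2) at t=0.8600
    x: enter (0,2) at t=1.5819 ← occupied
  → r_4 = 1.5819

ranges = [0.7275, 0.6522, 3.5510, 1.5819]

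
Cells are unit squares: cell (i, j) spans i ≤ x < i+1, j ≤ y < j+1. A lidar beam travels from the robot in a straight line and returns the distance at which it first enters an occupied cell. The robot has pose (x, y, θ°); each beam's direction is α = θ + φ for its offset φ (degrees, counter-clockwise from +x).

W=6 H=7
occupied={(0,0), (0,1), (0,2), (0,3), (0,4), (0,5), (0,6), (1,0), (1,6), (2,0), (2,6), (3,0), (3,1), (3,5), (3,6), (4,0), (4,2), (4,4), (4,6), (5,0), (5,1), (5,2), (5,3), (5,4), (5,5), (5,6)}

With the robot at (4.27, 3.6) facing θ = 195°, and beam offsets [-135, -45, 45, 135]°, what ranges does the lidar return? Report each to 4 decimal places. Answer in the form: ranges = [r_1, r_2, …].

beam 1: φ=-135°, α=60°
  d=(0.5000,0.8660)  start (4,3)  tX=1.4600 tY=0.4619  stride 1/|dx|=2.0000 1/|dy|=1.1547
    cross y-line → (4,4), t=0.4619 (wall)
  → r_1 = 0.4619
beam 2: φ=-45°, α=150°
  d=(-0.8660,0.5000)  start (4,3)  tX=0.3118 tY=0.8000  stride 1/|dx|=1.1547 1/|dy|=2.0000
    cross x-line → (3,3), t=0.3118
    cross y-line → (3,4), t=0.8000
    cross x-line → (2,4), t=1.4665
    cross x-line → (1,4), t=2.6212
    cross y-line → (1,5), t=2.8000
    cross x-line → (0,5), t=3.7759 (wall)
  → r_2 = 3.7759
beam 3: φ=45°, α=240°
  d=(-0.5000,-0.8660)  start (4,3)  tX=0.5400 tY=0.6928  stride 1/|dx|=2.0000 1/|dy|=1.1547
    cross x-line → (3,3), t=0.5400
    cross y-line → (3,2), t=0.6928
    cross y-line → (3,1), t=1.8475 (wall)
  → r_3 = 1.8475
beam 4: φ=135°, α=330°
  d=(0.8660,-0.5000)  start (4,3)  tX=0.8429 tY=1.2000  stride 1/|dx|=1.1547 1/|dy|=2.0000
    cross x-line → (5,3), t=0.8429 (wall)
  → r_4 = 0.8429

ranges = [0.4619, 3.7759, 1.8475, 0.8429]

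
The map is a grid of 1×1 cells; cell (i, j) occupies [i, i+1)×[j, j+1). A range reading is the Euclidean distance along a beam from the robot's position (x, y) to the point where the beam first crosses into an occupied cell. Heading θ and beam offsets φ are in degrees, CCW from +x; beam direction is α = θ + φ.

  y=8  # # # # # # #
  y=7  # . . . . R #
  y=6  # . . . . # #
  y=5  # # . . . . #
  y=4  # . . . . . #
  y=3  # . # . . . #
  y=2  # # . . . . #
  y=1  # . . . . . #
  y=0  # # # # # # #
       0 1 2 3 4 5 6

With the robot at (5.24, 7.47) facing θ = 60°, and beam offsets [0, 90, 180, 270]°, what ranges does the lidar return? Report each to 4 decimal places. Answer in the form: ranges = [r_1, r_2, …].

beam 1: φ=0°, α=60°
  cosα=0.5000 sinα=0.8660 | (5,7) | tMaxX 1.5200 tMaxY 0.6120 | tΔX 2.0000 tΔY 1.1547
    t=0.6120 [y] (5,8) — stop
  → r_1 = 0.6120
beam 2: φ=90°, α=150°
  cosα=-0.8660 sinα=0.5000 | (5,7) | tMaxX 0.2771 tMaxY 1.0600 | tΔX 1.1547 tΔY 2.0000
    t=0.2771 [x] (4,7)
    t=1.0600 [y] (4,8) — stop
  → r_2 = 1.0600
beam 3: φ=180°, α=240°
  cosα=-0.5000 sinα=-0.8660 | (5,7) | tMaxX 0.4800 tMaxY 0.5427 | tΔX 2.0000 tΔY 1.1547
    t=0.4800 [x] (4,7)
    t=0.5427 [y] (4,6)
    t=1.6974 [y] (4,5)
    t=2.4800 [x] (3,5)
    t=2.8521 [y] (3,4)
    t=4.0068 [y] (3,3)
    t=4.4800 [x] (2,3) — stop
  → r_3 = 4.4800
beam 4: φ=270°, α=330°
  cosα=0.8660 sinα=-0.5000 | (5,7) | tMaxX 0.8776 tMaxY 0.9400 | tΔX 1.1547 tΔY 2.0000
    t=0.8776 [x] (6,7) — stop
  → r_4 = 0.8776

ranges = [0.6120, 1.0600, 4.4800, 0.8776]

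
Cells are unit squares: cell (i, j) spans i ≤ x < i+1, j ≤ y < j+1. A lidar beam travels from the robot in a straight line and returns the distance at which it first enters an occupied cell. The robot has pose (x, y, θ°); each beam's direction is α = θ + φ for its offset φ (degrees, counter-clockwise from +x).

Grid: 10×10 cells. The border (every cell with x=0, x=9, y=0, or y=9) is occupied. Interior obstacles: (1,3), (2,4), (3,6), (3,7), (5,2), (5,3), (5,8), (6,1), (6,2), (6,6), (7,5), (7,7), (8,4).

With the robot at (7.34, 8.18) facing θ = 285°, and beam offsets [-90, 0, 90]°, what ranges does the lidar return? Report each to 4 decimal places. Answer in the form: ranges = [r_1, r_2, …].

beam 1: φ=-90°, α=195°
  cosα=-0.9659 sinα=-0.2588 | (7,8) | tMaxX 0.3520 tMaxY 0.6955 | tΔX 1.0353 tΔY 3.8637
    t=0.3520 [x] (6,8)
    t=0.6955 [y] (6,7)
    t=1.3873 [x] (5,7)
    t=2.4225 [x] (4,7)
    t=3.4578 [x] (3,7) — stop
  → r_1 = 3.4578
beam 2: φ=0°, α=285°
  cosα=0.2588 sinα=-0.9659 | (7,8) | tMaxX 2.5500 tMaxY 0.1863 | tΔX 3.8637 tΔY 1.0353
    t=0.1863 [y] (7,7) — stop
  → r_2 = 0.1863
beam 3: φ=90°, α=15°
  cosα=0.9659 sinα=0.2588 | (7,8) | tMaxX 0.6833 tMaxY 3.1682 | tΔX 1.0353 tΔY 3.8637
    t=0.6833 [x] (8,8)
    t=1.7186 [x] (9,8) — stop
  → r_3 = 1.7186

ranges = [3.4578, 0.1863, 1.7186]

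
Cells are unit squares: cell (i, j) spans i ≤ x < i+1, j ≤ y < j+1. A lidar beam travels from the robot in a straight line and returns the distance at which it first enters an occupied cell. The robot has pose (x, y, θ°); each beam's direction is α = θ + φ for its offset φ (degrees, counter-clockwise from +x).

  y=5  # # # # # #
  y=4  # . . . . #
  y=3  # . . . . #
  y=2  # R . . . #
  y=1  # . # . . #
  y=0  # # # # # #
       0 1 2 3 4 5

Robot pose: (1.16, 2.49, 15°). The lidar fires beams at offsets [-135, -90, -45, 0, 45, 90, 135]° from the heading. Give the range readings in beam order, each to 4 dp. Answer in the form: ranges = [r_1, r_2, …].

ranges = [0.3200, 1.5426, 0.9800, 3.9755, 2.8983, 0.6182, 0.1848]

beam 1: φ=-135°, α=240°
  direction (-0.5000, -0.8660); cell (1,2); t to first gridline: x 0.3200, y 0.5658 (then +2.0000 / +1.1547)
    (0,2) via x @ 0.3200  # hit
  → r_1 = 0.3200
beam 2: φ=-90°, α=285°
  direction (0.2588, -0.9659); cell (1,2); t to first gridline: x 3.2455, y 0.5073 (then +3.8637 / +1.0353)
    (1,1) via y @ 0.5073
    (1,0) via y @ 1.5426  # hit
  → r_2 = 1.5426
beam 3: φ=-45°, α=330°
  direction (0.8660, -0.5000); cell (1,2); t to first gridline: x 0.9699, y 0.9800 (then +1.1547 / +2.0000)
    (2,2) via x @ 0.9699
    (2,1) via y @ 0.9800  # hit
  → r_3 = 0.9800
beam 4: φ=0°, α=15°
  direction (0.9659, 0.2588); cell (1,2); t to first gridline: x 0.8696, y 1.9705 (then +1.0353 / +3.8637)
    (2,2) via x @ 0.8696
    (3,2) via x @ 1.9049
    (3,3) via y @ 1.9705
    (4,3) via x @ 2.9402
    (5,3) via x @ 3.9755  # hit
  → r_4 = 3.9755
beam 5: φ=45°, α=60°
  direction (0.5000, 0.8660); cell (1,2); t to first gridline: x 1.6800, y 0.5889 (then +2.0000 / +1.1547)
    (1,3) via y @ 0.5889
    (2,3) via x @ 1.6800
    (2,4) via y @ 1.7436
    (2,5) via y @ 2.8983  # hit
  → r_5 = 2.8983
beam 6: φ=90°, α=105°
  direction (-0.2588, 0.9659); cell (1,2); t to first gridline: x 0.6182, y 0.5280 (then +3.8637 / +1.0353)
    (1,3) via y @ 0.5280
    (0,3) via x @ 0.6182  # hit
  → r_6 = 0.6182
beam 7: φ=135°, α=150°
  direction (-0.8660, 0.5000); cell (1,2); t to first gridline: x 0.1848, y 1.0200 (then +1.1547 / +2.0000)
    (0,2) via x @ 0.1848  # hit
  → r_7 = 0.1848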